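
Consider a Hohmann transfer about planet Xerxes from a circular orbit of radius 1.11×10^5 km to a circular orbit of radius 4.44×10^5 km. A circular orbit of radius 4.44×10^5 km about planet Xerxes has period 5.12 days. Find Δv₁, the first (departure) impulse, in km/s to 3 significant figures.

From Kepler's third law T² = 4π²r³/μ at r = 4.44×10^5 km, T = 5.12 days = 5.12 × 86400 s = 4.42368×10^5 s: μ = 4π²r³/T² = 1.76580×10^7 km³/s².
Transfer-ellipse semi-major axis a_t = (r₁ + r₂)/2 = (1.110×10^5 + 4.440×10^5)/2 = 2.775×10^5 km.
Circular speed at r = 1.110×10^5 km: v_c = √(μ/r) = 12.613 km/s.
Vis-viva on the transfer ellipse at r = 1.110×10^5 km gives v_t = √[μ(2/r − 1/a_t)] = 15.954 km/s.
Δv₁ = |v_t − v_c| = |15.954 − 12.613| = 3.341 km/s.

Δv₁ = 3.34 km/s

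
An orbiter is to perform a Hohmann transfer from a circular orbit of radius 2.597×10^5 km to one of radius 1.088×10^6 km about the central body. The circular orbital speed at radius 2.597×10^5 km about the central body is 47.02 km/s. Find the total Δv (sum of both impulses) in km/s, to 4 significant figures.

From the circular-orbit relation v² = μ/r at r = 2.597×10^5 km: μ = v²r = (47.02)² × 2.597×10^5 = 5.74166×10^8 km³/s².
The Hohmann ellipse has a_t = (r₁ + r₂)/2 = 6.7385×10^5 km.
Circular speed at r₁: v₁ = √(μ/r₁) = √(5.74166×10^8/2.597×10^5) = 47.02 km/s.
On the transfer ellipse at r₁, vis-viva equation gives v_p = √[μ(2/r₁ − 1/a_t)] = 59.75 km/s.
First burn Δv₁ = |v_p − v₁| = 12.73 km/s.
At r₂, v₂ = √(μ/r₂) = 22.972 km/s.
Transfer-orbit speed at r₂: v_a = √[μ(2/r₂ − 1/a_t)] = 14.261 km/s.
Second burn Δv₂ = |v₂ − v_a| = 8.711 km/s.
Total Δv = Δv₁ + Δv₂ = 21.44 km/s.

Δv = 21.44 km/s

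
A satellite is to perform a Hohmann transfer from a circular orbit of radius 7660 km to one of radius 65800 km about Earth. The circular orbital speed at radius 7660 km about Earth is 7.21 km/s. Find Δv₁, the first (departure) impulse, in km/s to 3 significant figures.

From the circular-orbit relation v² = μ/r at r = 7660 km: μ = v²r = (7.21)² × 7660 = 3.98198×10^5 km³/s².
Transfer-ellipse semi-major axis a_t = (r₁ + r₂)/2 = (7660 + 65800)/2 = 36730 km.
On the circular orbit at r = 7660 km, v_c = √(μ/r) = 7.210 km/s.
Vis-viva on the transfer ellipse at r = 7660 km gives v_t = √[μ(2/r − 1/a_t)] = 9.650 km/s.
Δv₁ = |v_t − v_c| = |9.650 − 7.210| = 2.440 km/s.

Δv₁ = 2.44 km/s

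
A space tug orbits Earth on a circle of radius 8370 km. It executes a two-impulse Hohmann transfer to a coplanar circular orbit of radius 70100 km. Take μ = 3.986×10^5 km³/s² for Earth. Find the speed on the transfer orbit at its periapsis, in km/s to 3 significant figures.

v = 9.22 km/s

The Hohmann ellipse has a_t = (r₁ + r₂)/2 = 39235 km.
At periapsis, r = 8370 km.
From the vis-viva equation, v = √[μ(2/r − 1/a_t)] = 9.224 km/s.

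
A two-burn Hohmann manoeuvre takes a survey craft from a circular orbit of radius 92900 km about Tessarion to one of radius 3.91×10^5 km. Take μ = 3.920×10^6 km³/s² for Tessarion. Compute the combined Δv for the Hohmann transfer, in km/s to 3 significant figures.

Transfer-ellipse semi-major axis a_t = (r₁ + r₂)/2 = (92900 + 3.910×10^5)/2 = 2.4195×10^5 km.
Circular speed at r₁: v₁ = √(μ/r₁) = √(3.920×10^6/92900) = 6.496 km/s.
Transfer-orbit speed at r₁ (v² = μ(2/r − 1/a)): v_p = √[μ(2/r₁ − 1/a_t)] = 8.258 km/s.
First burn Δv₁ = |v_p − v₁| = 1.762 km/s.
Circular speed at r₂: v₂ = √(μ/r₂) = 3.166 km/s.
Transfer-orbit speed at r₂: v_a = √[μ(2/r₂ − 1/a_t)] = 1.962 km/s.
Second burn Δv₂ = |v₂ − v_a| = 1.204 km/s.
Total Δv = Δv₁ + Δv₂ = 2.966 km/s.

Δv = 2.97 km/s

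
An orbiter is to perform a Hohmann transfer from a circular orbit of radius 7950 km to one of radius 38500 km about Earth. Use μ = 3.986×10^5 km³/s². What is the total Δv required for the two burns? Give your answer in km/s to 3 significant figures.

Δv = 3.37 km/s

Transfer-ellipse semi-major axis a_t = (r₁ + r₂)/2 = (7950 + 38500)/2 = 23225 km.
Circular speed at r₁: v₁ = √(μ/r₁) = √(3.986×10^5/7950) = 7.081 km/s.
Transfer-orbit speed at r₁ (v² = μ(2/r − 1/a)): v_p = √[μ(2/r₁ − 1/a_t)] = 9.117 km/s.
First burn Δv₁ = |v_p − v₁| = 2.036 km/s.
At r₂, v₂ = √(μ/r₂) = 3.218 km/s.
Transfer-orbit speed at r₂: v_a = √[μ(2/r₂ − 1/a_t)] = 1.883 km/s.
Second burn Δv₂ = |v₂ − v_a| = 1.335 km/s.
Total Δv = Δv₁ + Δv₂ = 3.371 km/s.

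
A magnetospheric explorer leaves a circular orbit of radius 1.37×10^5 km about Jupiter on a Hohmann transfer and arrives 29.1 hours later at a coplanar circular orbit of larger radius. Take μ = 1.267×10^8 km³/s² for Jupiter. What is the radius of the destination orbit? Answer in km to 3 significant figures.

Transfer time t = 29.1 hours = 1.0476×10^5 s, and t = π√(a_t³/μ).
So a_t = (μ t²/π²)^(1/3) = (1.267×10^8 × (1.0476×10^5)² / π²)^(1/3) = 5.2034×10^5 km.
Since a_t = (r₁ + r₂)/2, r₂ = 2a_t − r₁ = 2×5.2034×10^5 − 1.370×10^5 = 9.0368×10^5 km.

r₂ = 9.04×10^5 km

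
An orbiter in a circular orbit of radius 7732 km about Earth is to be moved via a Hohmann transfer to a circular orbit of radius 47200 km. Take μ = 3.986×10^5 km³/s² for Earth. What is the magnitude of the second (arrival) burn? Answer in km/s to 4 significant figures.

Δv₂ = 1.364 km/s

Semi-major axis of the transfer orbit: a_t = (7732 + 47200)/2 = 27466 km.
Circular speed at r = 47200 km: v_c = √(μ/r) = 2.906 km/s.
Vis-viva on the transfer ellipse at r = 47200 km gives v_t = √[μ(2/r − 1/a_t)] = 1.542 km/s.
Δv₂ = |v_t − v_c| = |1.542 − 2.906| = 1.364 km/s.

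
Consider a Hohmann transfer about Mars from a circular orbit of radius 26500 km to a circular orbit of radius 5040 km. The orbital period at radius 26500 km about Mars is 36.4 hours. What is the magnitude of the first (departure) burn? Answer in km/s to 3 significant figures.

Δv₁ = 0.552 km/s

From Kepler's third law T² = 4π²r³/μ at r = 26500 km, T = 36.4 hours = 36.4 × 3600 s = 1.3104×10^5 s: μ = 4π²r³/T² = 42784.8 km³/s².
Transfer-ellipse semi-major axis a_t = (r₁ + r₂)/2 = (26500 + 5040)/2 = 15770 km.
Circular speed at r = 26500 km: v_c = √(μ/r) = 1.2706 km/s.
Transfer-orbit speed at the same r (vis-viva, a = a_t): v_t = √[μ(2/r − 1/a_t)] = 0.71833 km/s.
Δv₁ = |v_t − v_c| = |0.71833 − 1.2706| = 0.5523 km/s.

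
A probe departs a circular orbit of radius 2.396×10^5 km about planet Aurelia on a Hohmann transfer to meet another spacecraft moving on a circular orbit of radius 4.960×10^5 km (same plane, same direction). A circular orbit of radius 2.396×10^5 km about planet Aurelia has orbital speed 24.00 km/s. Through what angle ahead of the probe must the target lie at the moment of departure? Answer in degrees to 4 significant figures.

φ = 65.06°

From the circular-orbit relation v² = μ/r at r = 2.396×10^5 km: μ = v²r = (24.00)² × 2.396×10^5 = 1.38010×10^8 km³/s².
The Hohmann ellipse has a_t = (r₁ + r₂)/2 = 3.678×10^5 km.
The half-period of the transfer ellipse is t = π√(a_t³/μ) = 59650 s.
Target angular speed ω₂ = √(μ/r₂³) = 3.363×10^-5 rad/s.
Angle swept by the target during transfer: ω₂·t = 2.006 rad = 114.94°.
The probe traverses 180° on the transfer ellipse, so the target must lead by 180° − 114.94° = 65.06°.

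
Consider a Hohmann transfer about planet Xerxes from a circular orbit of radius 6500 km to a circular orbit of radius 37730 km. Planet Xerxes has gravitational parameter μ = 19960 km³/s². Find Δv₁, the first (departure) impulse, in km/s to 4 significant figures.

Semi-major axis of the transfer orbit: a_t = (6500 + 37730)/2 = 22115 km.
On the circular orbit at r = 6500 km, v_c = √(μ/r) = 1.7524 km/s.
Transfer-orbit speed at the same r (vis-viva, a = a_t): v_t = √[μ(2/r − 1/a_t)] = 2.2889 km/s.
Δv₁ = |v_t − v_c| = |2.2889 − 1.7524| = 0.5365 km/s.

Δv₁ = 0.5365 km/s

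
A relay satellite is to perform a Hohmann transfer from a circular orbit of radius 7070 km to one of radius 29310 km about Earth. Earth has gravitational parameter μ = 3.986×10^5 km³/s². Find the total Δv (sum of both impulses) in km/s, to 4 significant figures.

Δv = 3.411 km/s

The Hohmann ellipse has a_t = (r₁ + r₂)/2 = 18190 km.
Circular speed at r₁: v₁ = √(μ/r₁) = √(3.986×10^5/7070) = 7.5086 km/s.
On the transfer ellipse at r₁, v² = μ(2/r − 1/a) gives v_p = √[μ(2/r₁ − 1/a_t)] = 9.5313 km/s.
First burn Δv₁ = |v_p − v₁| = 2.0227 km/s.
At r₂, v₂ = √(μ/r₂) = 3.68774 km/s.
Transfer-orbit speed at r₂: v_a = √[μ(2/r₂ − 1/a_t)] = 2.29908 km/s.
Second burn Δv₂ = |v₂ − v_a| = 1.3887 km/s.
Total Δv = Δv₁ + Δv₂ = 3.411 km/s.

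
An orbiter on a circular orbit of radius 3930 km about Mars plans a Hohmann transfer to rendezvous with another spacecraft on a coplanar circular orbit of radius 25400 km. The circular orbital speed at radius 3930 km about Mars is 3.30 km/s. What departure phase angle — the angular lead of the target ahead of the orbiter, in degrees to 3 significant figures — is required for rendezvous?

φ = 101°

From the circular-orbit relation v² = μ/r at r = 3930 km: μ = v²r = (3.30)² × 3930 = 42797.7 km³/s².
Semi-major axis of the transfer orbit: a_t = (3930 + 25400)/2 = 14665 km.
The half-period of the transfer ellipse is t = π√(a_t³/μ) = 26970 s.
The target's mean motion on its circular orbit is ω₂ = √(μ/r₂³) = 5.110×10^-5 rad/s.
Angle swept by the target during transfer: ω₂·t = 1.3782 rad = 78.97°.
The orbiter traverses 180° on the transfer ellipse, so the target must lead by 180° − 78.97° = 101°.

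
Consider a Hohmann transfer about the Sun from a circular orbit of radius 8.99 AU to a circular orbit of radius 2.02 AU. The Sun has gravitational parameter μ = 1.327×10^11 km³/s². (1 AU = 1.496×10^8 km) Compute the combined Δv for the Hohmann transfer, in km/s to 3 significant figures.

In km: r₁ = 8.99 × 1.496×10^8 = 1.344904×10^9 km; r₂ = 2.02 × 1.496×10^8 = 3.02192×10^8 km.
Semi-major axis of the transfer orbit: a_t = (1.344904×10^9 + 3.02192×10^8)/2 = 8.23548×10^8 km.
Circular speed at r₁: v₁ = √(μ/r₁) = √(1.327×10^11/1.344904×10^9) = 9.933 km/s.
Transfer-orbit speed at r₁ (vis-viva): v_a = √[μ(2/r₁ − 1/a_t)] = 6.017 km/s.
First burn Δv₁ = |v_a − v₁| = 3.916 km/s.
Circular speed at r₂: v₂ = √(μ/r₂) = 20.955 km/s.
Transfer-orbit speed at r₂: v_p = √[μ(2/r₂ − 1/a_t)] = 26.779 km/s.
Second burn Δv₂ = |v₂ − v_p| = 5.824 km/s.
Total Δv = Δv₁ + Δv₂ = 9.740 km/s.

Δv = 9.74 km/s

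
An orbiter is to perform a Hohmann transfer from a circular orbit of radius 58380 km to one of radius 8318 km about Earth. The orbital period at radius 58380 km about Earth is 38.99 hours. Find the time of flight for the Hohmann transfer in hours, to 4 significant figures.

From Kepler's third law T² = 4π²r³/μ at r = 58380 km, T = 38.99 hours = 38.99 × 3600 s = 1.40364×10^5 s: μ = 4π²r³/T² = 3.98695×10^5 km³/s².
Transfer-ellipse semi-major axis a_t = (r₁ + r₂)/2 = (58380 + 8318)/2 = 33349 km.
Transfer time t = π√(a_t³/μ) = π√((33349)³ / 3.98695×10^5) = 30300 s.
Converting: 30300 s ÷ 3600 s/hour = 8.417 hours.

t = 8.417 hours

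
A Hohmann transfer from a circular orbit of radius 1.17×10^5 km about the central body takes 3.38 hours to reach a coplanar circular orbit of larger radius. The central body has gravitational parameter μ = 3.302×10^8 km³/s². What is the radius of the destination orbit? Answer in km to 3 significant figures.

r₂ = 2.24×10^5 km

Transfer time t = 3.38 hours = 12168 s, and t = π√(a_t³/μ).
So a_t = (μ t²/π²)^(1/3) = (3.302×10^8 × (12168)² / π²)^(1/3) = 1.7047×10^5 km.
Since a_t = (r₁ + r₂)/2, r₂ = 2a_t − r₁ = 2×1.7047×10^5 − 1.170×10^5 = 2.2394×10^5 km.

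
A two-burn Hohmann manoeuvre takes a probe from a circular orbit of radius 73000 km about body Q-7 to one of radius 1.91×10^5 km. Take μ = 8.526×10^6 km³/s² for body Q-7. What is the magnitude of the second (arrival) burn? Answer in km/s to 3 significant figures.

Transfer-ellipse semi-major axis a_t = (r₁ + r₂)/2 = (73000 + 1.910×10^5)/2 = 1.320×10^5 km.
On the circular orbit at r = 1.910×10^5 km, v_c = √(μ/r) = 6.6812 km/s.
Transfer-orbit speed at the same r (vis-viva, a = a_t): v_t = √[μ(2/r − 1/a_t)] = 4.9686 km/s.
Δv₂ = |v_t − v_c| = |4.9686 − 6.6812| = 1.713 km/s.

Δv₂ = 1.71 km/s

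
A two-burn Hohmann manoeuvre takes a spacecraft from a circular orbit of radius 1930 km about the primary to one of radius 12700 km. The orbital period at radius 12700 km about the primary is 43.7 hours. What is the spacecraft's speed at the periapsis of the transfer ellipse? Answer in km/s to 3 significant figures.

From Kepler's third law T² = 4π²r³/μ at r = 12700 km, T = 43.7 hours = 43.7 × 3600 s = 1.5732×10^5 s: μ = 4π²r³/T² = 3267.41 km³/s².
Semi-major axis of the transfer orbit: a_t = (1930 + 12700)/2 = 7315 km.
At periapsis, r = 1930 km.
Applying v² = μ(2/r − 1/a_t): v = 1.714 km/s.

v = 1.71 km/s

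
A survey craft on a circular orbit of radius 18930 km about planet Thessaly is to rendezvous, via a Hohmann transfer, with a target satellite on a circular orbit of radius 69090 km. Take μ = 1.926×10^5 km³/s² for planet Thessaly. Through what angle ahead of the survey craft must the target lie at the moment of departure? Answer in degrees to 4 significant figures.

φ = 88.49°

Semi-major axis of the transfer orbit: a_t = (18930 + 69090)/2 = 44010 km.
The half-period of the transfer ellipse is t = π√(a_t³/μ) = 66092 s.
The target's mean motion on its circular orbit is ω₂ = √(μ/r₂³) = 2.4166×10^-5 rad/s.
Angle swept by the target during transfer: ω₂·t = 1.5972 rad = 91.51°.
The survey craft traverses 180° on the transfer ellipse, so the target must lead by 180° − 91.51° = 88.49°.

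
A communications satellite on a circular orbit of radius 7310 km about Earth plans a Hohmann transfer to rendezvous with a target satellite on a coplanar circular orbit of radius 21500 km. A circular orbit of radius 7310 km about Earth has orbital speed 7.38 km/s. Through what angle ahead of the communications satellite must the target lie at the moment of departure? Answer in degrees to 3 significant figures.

φ = 81.3°

From the circular-orbit relation v² = μ/r at r = 7310 km: μ = v²r = (7.38)² × 7310 = 3.98135×10^5 km³/s².
Semi-major axis of the transfer orbit: a_t = (7310 + 21500)/2 = 14405 km.
The half-period of the transfer ellipse is t = π√(a_t³/μ) = 8608 s.
Target angular speed ω₂ = √(μ/r₂³) = 2.002×10^-4 rad/s.
Angle swept by the target during transfer: ω₂·t = 1.723 rad = 98.72°.
Arrival is 180° from departure on the ellipse, so φ = 180° − 98.72° = 81.3°.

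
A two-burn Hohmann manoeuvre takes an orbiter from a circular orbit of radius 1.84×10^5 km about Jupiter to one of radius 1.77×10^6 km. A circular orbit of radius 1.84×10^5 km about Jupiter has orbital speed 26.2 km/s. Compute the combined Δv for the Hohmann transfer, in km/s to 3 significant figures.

From the circular-orbit relation v² = μ/r at r = 1.84×10^5 km: μ = v²r = (26.2)² × 1.84×10^5 = 1.26305×10^8 km³/s².
The Hohmann ellipse has a_t = (r₁ + r₂)/2 = 9.770×10^5 km.
At r₁ the circular-orbit speed is v₁ = √(μ/r₁) = 26.200 km/s.
On the transfer ellipse at r₁, vis-viva equation gives v_p = √[μ(2/r₁ − 1/a_t)] = 35.265 km/s.
First burn Δv₁ = |v_p − v₁| = 9.065 km/s.
Circular speed at r₂: v₂ = √(μ/r₂) = 8.447 km/s.
Transfer-orbit speed at r₂: v_a = √[μ(2/r₂ − 1/a_t)] = 3.666 km/s.
Second burn Δv₂ = |v₂ − v_a| = 4.781 km/s.
Total Δv = Δv₁ + Δv₂ = 13.85 km/s.

Δv = 13.8 km/s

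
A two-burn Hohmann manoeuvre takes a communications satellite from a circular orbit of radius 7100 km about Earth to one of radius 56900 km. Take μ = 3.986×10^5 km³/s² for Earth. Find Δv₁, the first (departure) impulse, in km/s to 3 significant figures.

Δv₁ = 2.50 km/s

The Hohmann ellipse has a_t = (r₁ + r₂)/2 = 32000 km.
On the circular orbit at r = 7100 km, v_c = √(μ/r) = 7.4927 km/s.
Vis-viva on the transfer ellipse at r = 7100 km gives v_t = √[μ(2/r − 1/a_t)] = 9.9913 km/s.
Δv₁ = |v_t − v_c| = |9.9913 − 7.4927| = 2.499 km/s.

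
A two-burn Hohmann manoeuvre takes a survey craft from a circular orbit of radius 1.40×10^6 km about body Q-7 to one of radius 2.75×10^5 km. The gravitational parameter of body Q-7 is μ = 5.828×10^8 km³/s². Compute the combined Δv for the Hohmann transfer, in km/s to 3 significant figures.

Δv = 22.2 km/s

Transfer-ellipse semi-major axis a_t = (r₁ + r₂)/2 = (1.400×10^6 + 2.750×10^5)/2 = 8.375×10^5 km.
At r₁ the circular-orbit speed is v₁ = √(μ/r₁) = 20.4031 km/s.
Transfer-orbit speed at r₁ (v² = μ(2/r − 1/a)): v_a = √[μ(2/r₁ − 1/a_t)] = 11.6915 km/s.
First burn Δv₁ = |v_a − v₁| = 8.7116 km/s.
At r₂, v₂ = √(μ/r₂) = 46.0356 km/s.
Transfer-orbit speed at r₂: v_p = √[μ(2/r₂ − 1/a_t)] = 59.5203 km/s.
Second burn Δv₂ = |v₂ − v_p| = 13.485 km/s.
Total Δv = Δv₁ + Δv₂ = 22.20 km/s.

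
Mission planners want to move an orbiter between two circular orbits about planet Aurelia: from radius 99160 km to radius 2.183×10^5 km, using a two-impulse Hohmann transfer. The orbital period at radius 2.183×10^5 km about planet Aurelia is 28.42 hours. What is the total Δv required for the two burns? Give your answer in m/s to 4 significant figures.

Δv = 6246 m/s

From Kepler's third law T² = 4π²r³/μ at r = 2.183×10^5 km, T = 28.42 hours = 28.42 × 3600 s = 1.02312×10^5 s: μ = 4π²r³/T² = 3.92345×10^7 km³/s².
Semi-major axis of the transfer orbit: a_t = (99160 + 2.183×10^5)/2 = 1.5873×10^5 km.
Circular speed at r₁: v₁ = √(μ/r₁) = √(3.92345×10^7/99160) = 19.891 km/s.
Transfer-orbit speed at r₁ (v² = μ(2/r − 1/a)): v_p = √[μ(2/r₁ − 1/a_t)] = 23.327 km/s.
First burn Δv₁ = |v_p − v₁| = 3.436 km/s.
At r₂, v₂ = √(μ/r₂) = 13.41 km/s.
Transfer-orbit speed at r₂: v_a = √[μ(2/r₂ − 1/a_t)] = 10.60 km/s.
Second burn Δv₂ = |v₂ − v_a| = 2.810 km/s.
Δv = Δv₁ + Δv₂ = 3.436 + 2.810 = 6.246 km/s.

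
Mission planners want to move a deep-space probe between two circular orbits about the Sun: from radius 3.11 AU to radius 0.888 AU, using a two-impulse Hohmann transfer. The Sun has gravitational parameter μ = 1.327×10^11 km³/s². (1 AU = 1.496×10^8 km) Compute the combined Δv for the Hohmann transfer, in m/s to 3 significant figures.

Δv = 13400 m/s

In km: r₁ = 3.11 × 1.496×10^8 = 4.65256×10^8 km; r₂ = 0.888 × 1.496×10^8 = 1.328448×10^8 km.
Transfer-ellipse semi-major axis a_t = (r₁ + r₂)/2 = (4.65256×10^8 + 1.328448×10^8)/2 = 2.990504×10^8 km.
Circular speed at r₁: v₁ = √(μ/r₁) = √(1.327×10^11/4.65256×10^8) = 16.888 km/s.
On the transfer ellipse at r₁, v² = μ(2/r − 1/a) gives v_a = √[μ(2/r₁ − 1/a_t)] = 11.256 km/s.
First burn Δv₁ = |v_a − v₁| = 5.632 km/s.
At r₂, v₂ = √(μ/r₂) = 31.606 km/s.
Transfer-orbit speed at r₂: v_p = √[μ(2/r₂ − 1/a_t)] = 39.422 km/s.
Second burn Δv₂ = |v₂ − v_p| = 7.816 km/s.
Total Δv = Δv₁ + Δv₂ = 13.45 km/s.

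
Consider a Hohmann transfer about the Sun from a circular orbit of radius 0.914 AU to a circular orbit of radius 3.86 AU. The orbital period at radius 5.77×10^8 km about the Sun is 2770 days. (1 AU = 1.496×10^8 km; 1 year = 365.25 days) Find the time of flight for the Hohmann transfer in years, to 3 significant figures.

From Kepler's third law T² = 4π²r³/μ at r = 5.77×10^8 km, T = 2770 days = 2770 × 86400 s = 2.39328×10^8 s: μ = 4π²r³/T² = 1.32404×10^11 km³/s².
In km: r₁ = 0.914 × 1.496×10^8 = 1.367344×10^8 km; r₂ = 3.86 × 1.496×10^8 = 5.77456×10^8 km.
Semi-major axis of the transfer orbit: a_t = (1.367344×10^8 + 5.77456×10^8)/2 = 3.570952×10^8 km.
Transfer time t = π√(a_t³/μ) = π√((3.570952×10^8)³ / 1.32404×10^11) = 5.826×10^7 s.
Converting: 5.826×10^7 s ÷ 3.15576×10^7 s/year (365.25 × 86400) = 1.85 years.

t = 1.85 years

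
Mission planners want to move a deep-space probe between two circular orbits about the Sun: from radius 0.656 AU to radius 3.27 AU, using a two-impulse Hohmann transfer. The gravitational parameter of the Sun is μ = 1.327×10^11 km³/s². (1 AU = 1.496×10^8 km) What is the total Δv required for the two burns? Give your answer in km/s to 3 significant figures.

In km: r₁ = 0.656 × 1.496×10^8 = 9.81376×10^7 km; r₂ = 3.27 × 1.496×10^8 = 4.89192×10^8 km.
The Hohmann ellipse has a_t = (r₁ + r₂)/2 = 2.936648×10^8 km.
At r₁ the circular-orbit speed is v₁ = √(μ/r₁) = 36.77 km/s.
On the transfer ellipse at r₁, vis-viva gives v_p = √[μ(2/r₁ − 1/a_t)] = 47.46 km/s.
First burn Δv₁ = |v_p − v₁| = 10.69 km/s.
Circular speed at r₂: v₂ = √(μ/r₂) = 16.47 km/s.
Transfer-orbit speed at r₂: v_a = √[μ(2/r₂ − 1/a_t)] = 9.521 km/s.
Second burn Δv₂ = |v₂ − v_a| = 6.949 km/s.
Total Δv = Δv₁ + Δv₂ = 17.64 km/s.

Δv = 17.6 km/s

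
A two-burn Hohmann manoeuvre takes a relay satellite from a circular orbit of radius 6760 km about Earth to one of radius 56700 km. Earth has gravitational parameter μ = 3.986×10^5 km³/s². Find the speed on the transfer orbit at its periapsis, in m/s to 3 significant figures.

Semi-major axis of the transfer orbit: a_t = (6760 + 56700)/2 = 31730 km.
The periapsis of the transfer ellipse is at r = 6760 km.
Vis-viva: v = √[μ(2/r − 1/a_t)] = √[3.986×10^5 × (2/6760 − 1/31730)] = 10.26 km/s.

v = 10300 m/s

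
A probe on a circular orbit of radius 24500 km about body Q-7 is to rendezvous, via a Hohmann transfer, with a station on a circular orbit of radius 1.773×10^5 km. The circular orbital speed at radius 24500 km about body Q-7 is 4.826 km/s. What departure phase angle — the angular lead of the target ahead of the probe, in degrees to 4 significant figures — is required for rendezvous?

From the circular-orbit relation v² = μ/r at r = 24500 km: μ = v²r = (4.826)² × 24500 = 5.70612×10^5 km³/s².
Transfer-ellipse semi-major axis a_t = (r₁ + r₂)/2 = (24500 + 1.773×10^5)/2 = 1.009×10^5 km.
The half-period of the transfer ellipse is t = π√(a_t³/μ) = 1.3330×10^5 s.
Target angular speed ω₂ = √(μ/r₂³) = 1.0118×10^-5 rad/s.
Angle swept by the target during transfer: ω₂·t = 1.34873 rad = 77.28°.
Arrival is 180° from departure on the ellipse, so φ = 180° − 77.28° = 102.7°.

φ = 102.7°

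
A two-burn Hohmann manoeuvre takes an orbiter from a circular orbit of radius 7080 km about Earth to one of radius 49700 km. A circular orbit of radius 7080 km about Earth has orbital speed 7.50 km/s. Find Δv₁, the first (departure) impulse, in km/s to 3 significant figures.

From the circular-orbit relation v² = μ/r at r = 7080 km: μ = v²r = (7.50)² × 7080 = 3.98250×10^5 km³/s².
Semi-major axis of the transfer orbit: a_t = (7080 + 49700)/2 = 28390 km.
On the circular orbit at r = 7080 km, v_c = √(μ/r) = 7.500 km/s.
Transfer-orbit speed at the same r (vis-viva, a = a_t): v_t = √[μ(2/r − 1/a_t)] = 9.923 km/s.
Δv₁ = |v_t − v_c| = |9.923 − 7.500| = 2.423 km/s.

Δv₁ = 2.42 km/s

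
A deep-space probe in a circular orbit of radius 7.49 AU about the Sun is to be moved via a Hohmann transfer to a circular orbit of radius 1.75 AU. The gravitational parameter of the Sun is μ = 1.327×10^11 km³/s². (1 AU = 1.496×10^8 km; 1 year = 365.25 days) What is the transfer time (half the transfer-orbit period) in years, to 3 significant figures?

t = 4.97 years

In km: r₁ = 7.49 × 1.496×10^8 = 1.120504×10^9 km; r₂ = 1.75 × 1.496×10^8 = 2.618×10^8 km.
The Hohmann ellipse has a_t = (r₁ + r₂)/2 = 6.91152×10^8 km.
By Kepler's third law the transfer-orbit period is T = 2π√(a_t³/μ), so t = T/2 = 1.567×10^8 s.
Converting: 1.567×10^8 s ÷ 3.15576×10^7 s/year (365.25 × 86400) = 4.97 years.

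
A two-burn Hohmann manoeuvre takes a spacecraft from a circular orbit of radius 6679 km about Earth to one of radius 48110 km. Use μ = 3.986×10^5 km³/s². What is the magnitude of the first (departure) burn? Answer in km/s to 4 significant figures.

Transfer-ellipse semi-major axis a_t = (r₁ + r₂)/2 = (6679 + 48110)/2 = 27394.5 km.
Circular speed at r = 6679 km: v_c = √(μ/r) = 7.72526 km/s.
Transfer-orbit speed at the same r (vis-viva, a = a_t): v_t = √[μ(2/r − 1/a_t)] = 10.2376 km/s.
Δv₁ = |v_t − v_c| = |10.2376 − 7.72526| = 2.512 km/s.

Δv₁ = 2.512 km/s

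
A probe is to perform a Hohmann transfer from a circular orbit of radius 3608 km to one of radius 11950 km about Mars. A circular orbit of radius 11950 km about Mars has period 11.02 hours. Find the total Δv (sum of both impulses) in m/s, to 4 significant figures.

From Kepler's third law T² = 4π²r³/μ at r = 11950 km, T = 11.02 hours = 11.02 × 3600 s = 39672 s: μ = 4π²r³/T² = 42805.1 km³/s².
The Hohmann ellipse has a_t = (r₁ + r₂)/2 = 7779 km.
Circular speed at r₁: v₁ = √(μ/r₁) = √(42805.1/3608) = 3.4444 km/s.
On the transfer ellipse at r₁, vis-viva gives v_p = √[μ(2/r₁ − 1/a_t)] = 4.2691 km/s.
First burn Δv₁ = |v_p − v₁| = 0.8247 km/s.
At r₂, v₂ = √(μ/r₂) = 1.8926 km/s.
Transfer-orbit speed at r₂: v_a = √[μ(2/r₂ − 1/a_t)] = 1.2889 km/s.
Second burn Δv₂ = |v₂ − v_a| = 0.6037 km/s.
Δv = Δv₁ + Δv₂ = 0.8247 + 0.6037 = 1.428 km/s.

Δv = 1428 m/s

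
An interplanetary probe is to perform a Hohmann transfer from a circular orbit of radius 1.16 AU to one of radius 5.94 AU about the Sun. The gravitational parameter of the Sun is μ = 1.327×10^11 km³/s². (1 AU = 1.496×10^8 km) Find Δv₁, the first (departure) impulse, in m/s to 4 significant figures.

In km: r₁ = 1.16 × 1.496×10^8 = 1.73536×10^8 km; r₂ = 5.94 × 1.496×10^8 = 8.88624×10^8 km.
The Hohmann ellipse has a_t = (r₁ + r₂)/2 = 5.3108×10^8 km.
On the circular orbit at r = 1.73536×10^8 km, v_c = √(μ/r) = 27.653 km/s.
Transfer-orbit speed at the same r (vis-viva, a = a_t): v_t = √[μ(2/r − 1/a_t)] = 35.770 km/s.
Δv₁ = |v_t − v_c| = |35.770 − 27.653| = 8.117 km/s.

Δv₁ = 8117 m/s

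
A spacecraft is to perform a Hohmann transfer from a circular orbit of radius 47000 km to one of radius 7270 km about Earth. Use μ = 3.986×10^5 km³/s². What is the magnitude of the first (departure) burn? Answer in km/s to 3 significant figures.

Δv₁ = 1.40 km/s

The Hohmann ellipse has a_t = (r₁ + r₂)/2 = 27135 km.
On the circular orbit at r = 47000 km, v_c = √(μ/r) = 2.912 km/s.
Vis-viva on the transfer ellipse at r = 47000 km gives v_t = √[μ(2/r − 1/a_t)] = 1.507 km/s.
Δv₁ = |v_t − v_c| = |1.507 − 2.912| = 1.405 km/s.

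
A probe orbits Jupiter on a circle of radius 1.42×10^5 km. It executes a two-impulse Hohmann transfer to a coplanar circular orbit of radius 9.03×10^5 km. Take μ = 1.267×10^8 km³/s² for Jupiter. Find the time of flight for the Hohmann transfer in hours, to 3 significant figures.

The Hohmann ellipse has a_t = (r₁ + r₂)/2 = 5.225×10^5 km.
Transfer time t = π√(a_t³/μ) = π√((5.225×10^5)³ / 1.267×10^8) = 1.054×10^5 s.
Converting: 1.054×10^5 s ÷ 3600 s/hour = 29.3 hours.

t = 29.3 hours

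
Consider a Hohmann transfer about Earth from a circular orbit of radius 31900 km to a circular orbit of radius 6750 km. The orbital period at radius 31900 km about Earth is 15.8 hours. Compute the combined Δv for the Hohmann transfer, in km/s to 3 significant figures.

From Kepler's third law T² = 4π²r³/μ at r = 31900 km, T = 15.8 hours = 15.8 × 3600 s = 56880 s: μ = 4π²r³/T² = 3.96107×10^5 km³/s².
Transfer-ellipse semi-major axis a_t = (r₁ + r₂)/2 = (31900 + 6750)/2 = 19325 km.
Circular speed at r₁: v₁ = √(μ/r₁) = √(3.96107×10^5/31900) = 3.524 km/s.
Transfer-orbit speed at r₁ (v² = μ(2/r − 1/a)): v_a = √[μ(2/r₁ − 1/a_t)] = 2.083 km/s.
First burn Δv₁ = |v_a − v₁| = 1.441 km/s.
At r₂, v₂ = √(μ/r₂) = 7.660 km/s.
Transfer-orbit speed at r₂: v_p = √[μ(2/r₂ − 1/a_t)] = 9.842 km/s.
Second burn Δv₂ = |v₂ − v_p| = 2.182 km/s.
Total Δv = Δv₁ + Δv₂ = 3.623 km/s.

Δv = 3.62 km/s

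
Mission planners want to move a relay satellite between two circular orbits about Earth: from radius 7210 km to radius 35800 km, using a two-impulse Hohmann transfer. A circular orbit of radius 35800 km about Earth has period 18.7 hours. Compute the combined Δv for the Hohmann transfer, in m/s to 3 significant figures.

From Kepler's third law T² = 4π²r³/μ at r = 35800 km, T = 18.7 hours = 18.7 × 3600 s = 67320 s: μ = 4π²r³/T² = 3.99688×10^5 km³/s².
Semi-major axis of the transfer orbit: a_t = (7210 + 35800)/2 = 21505 km.
Circular speed at r₁: v₁ = √(μ/r₁) = √(3.99688×10^5/7210) = 7.445 km/s.
On the transfer ellipse at r₁, v² = μ(2/r − 1/a) gives v_p = √[μ(2/r₁ − 1/a_t)] = 9.606 km/s.
First burn Δv₁ = |v_p − v₁| = 2.161 km/s.
Circular speed at r₂: v₂ = √(μ/r₂) = 3.3413 km/s.
Transfer-orbit speed at r₂: v_a = √[μ(2/r₂ − 1/a_t)] = 1.9347 km/s.
Second burn Δv₂ = |v₂ − v_a| = 1.407 km/s.
Δv = Δv₁ + Δv₂ = 2.161 + 1.407 = 3.568 km/s.

Δv = 3570 m/s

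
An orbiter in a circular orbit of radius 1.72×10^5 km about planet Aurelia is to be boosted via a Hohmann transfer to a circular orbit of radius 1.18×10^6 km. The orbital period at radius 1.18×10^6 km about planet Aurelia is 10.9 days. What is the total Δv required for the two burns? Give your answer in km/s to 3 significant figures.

From Kepler's third law T² = 4π²r³/μ at r = 1.18×10^6 km, T = 10.9 days = 10.9 × 86400 s = 9.4176×10^5 s: μ = 4π²r³/T² = 7.31350×10^7 km³/s².
Semi-major axis of the transfer orbit: a_t = (1.720×10^5 + 1.180×10^6)/2 = 6.760×10^5 km.
Circular speed at r₁: v₁ = √(μ/r₁) = √(7.31350×10^7/1.720×10^5) = 20.6205 km/s.
Transfer-orbit speed at r₁ (vis-viva equation): v_p = √[μ(2/r₁ − 1/a_t)] = 27.2437 km/s.
First burn Δv₁ = |v_p − v₁| = 6.6232 km/s.
At r₂, v₂ = √(μ/r₂) = 7.87266 km/s.
Transfer-orbit speed at r₂: v_a = √[μ(2/r₂ − 1/a_t)] = 3.97112 km/s.
Second burn Δv₂ = |v₂ − v_a| = 3.9015 km/s.
Δv = Δv₁ + Δv₂ = 6.6232 + 3.9015 = 10.52 km/s.

Δv = 10.5 km/s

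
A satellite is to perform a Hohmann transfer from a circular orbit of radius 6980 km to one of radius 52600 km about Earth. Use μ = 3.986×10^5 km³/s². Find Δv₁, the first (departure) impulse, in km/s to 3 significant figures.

Transfer-ellipse semi-major axis a_t = (r₁ + r₂)/2 = (6980 + 52600)/2 = 29790 km.
On the circular orbit at r = 6980 km, v_c = √(μ/r) = 7.55685 km/s.
Transfer-orbit speed at the same r (vis-viva, a = a_t): v_t = √[μ(2/r − 1/a_t)] = 10.0415 km/s.
Δv₁ = |v_t − v_c| = |10.0415 − 7.55685| = 2.485 km/s.

Δv₁ = 2.48 km/s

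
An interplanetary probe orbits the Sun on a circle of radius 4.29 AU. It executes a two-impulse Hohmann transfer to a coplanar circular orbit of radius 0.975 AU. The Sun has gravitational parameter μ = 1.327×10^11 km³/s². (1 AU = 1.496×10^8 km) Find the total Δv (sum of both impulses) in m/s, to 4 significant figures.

Δv = 13970 m/s

In km: r₁ = 4.29 × 1.496×10^8 = 6.41784×10^8 km; r₂ = 0.975 × 1.496×10^8 = 1.4586×10^8 km.
Transfer-ellipse semi-major axis a_t = (r₁ + r₂)/2 = (6.41784×10^8 + 1.4586×10^8)/2 = 3.93822×10^8 km.
Circular speed at r₁: v₁ = √(μ/r₁) = √(1.327×10^11/6.41784×10^8) = 14.379 km/s.
Transfer-orbit speed at r₁ (vis-viva): v_a = √[μ(2/r₁ − 1/a_t)] = 8.7510 km/s.
First burn Δv₁ = |v_a − v₁| = 5.628 km/s.
Circular speed at r₂: v₂ = √(μ/r₂) = 30.163 km/s.
Transfer-orbit speed at r₂: v_p = √[μ(2/r₂ − 1/a_t)] = 38.505 km/s.
Second burn Δv₂ = |v₂ − v_p| = 8.342 km/s.
Δv = Δv₁ + Δv₂ = 5.628 + 8.342 = 13.97 km/s.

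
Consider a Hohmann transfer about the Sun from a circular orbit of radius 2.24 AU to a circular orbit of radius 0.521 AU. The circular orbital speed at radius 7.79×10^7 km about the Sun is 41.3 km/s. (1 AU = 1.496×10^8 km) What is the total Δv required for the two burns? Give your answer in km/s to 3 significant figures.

From the circular-orbit relation v² = μ/r at r = 7.79×10^7 km: μ = v²r = (41.3)² × 7.79×10^7 = 1.32873×10^11 km³/s².
In km: r₁ = 2.24 × 1.496×10^8 = 3.35104×10^8 km; r₂ = 0.521 × 1.496×10^8 = 7.79416×10^7 km.
The Hohmann ellipse has a_t = (r₁ + r₂)/2 = 2.065228×10^8 km.
Circular speed at r₁: v₁ = √(μ/r₁) = √(1.32873×10^11/3.35104×10^8) = 19.91 km/s.
Transfer-orbit speed at r₁ (vis-viva equation): v_a = √[μ(2/r₁ − 1/a_t)] = 12.23 km/s.
First burn Δv₁ = |v_a − v₁| = 7.680 km/s.
Circular speed at r₂: v₂ = √(μ/r₂) = 41.2890 km/s.
Transfer-orbit speed at r₂: v_p = √[μ(2/r₂ − 1/a_t)] = 52.5945 km/s.
Second burn Δv₂ = |v₂ − v_p| = 11.31 km/s.
Total Δv = Δv₁ + Δv₂ = 18.99 km/s.

Δv = 19.0 km/s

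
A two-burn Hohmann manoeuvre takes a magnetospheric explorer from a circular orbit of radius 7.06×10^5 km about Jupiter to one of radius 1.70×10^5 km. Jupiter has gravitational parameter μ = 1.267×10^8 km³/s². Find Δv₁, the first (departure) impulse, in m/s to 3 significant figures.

Δv₁ = 5050 m/s

Transfer-ellipse semi-major axis a_t = (r₁ + r₂)/2 = (7.060×10^5 + 1.700×10^5)/2 = 4.380×10^5 km.
Circular speed at r = 7.060×10^5 km: v_c = √(μ/r) = 13.396 km/s.
Vis-viva on the transfer ellipse at r = 7.060×10^5 km gives v_t = √[μ(2/r − 1/a_t)] = 8.3459 km/s.
Δv₁ = |v_t − v_c| = |8.3459 − 13.396| = 5.050 km/s.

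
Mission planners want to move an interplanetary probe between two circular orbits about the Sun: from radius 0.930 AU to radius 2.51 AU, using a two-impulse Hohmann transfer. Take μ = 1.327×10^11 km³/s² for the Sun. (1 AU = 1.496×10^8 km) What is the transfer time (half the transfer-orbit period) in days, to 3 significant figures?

In km: r₁ = 0.930 × 1.496×10^8 = 1.39128×10^8 km; r₂ = 2.51 × 1.496×10^8 = 3.75496×10^8 km.
Transfer-ellipse semi-major axis a_t = (r₁ + r₂)/2 = (1.39128×10^8 + 3.75496×10^8)/2 = 2.57312×10^8 km.
Transfer time t = π√(a_t³/μ) = π√((2.57312×10^8)³ / 1.327×10^11) = 3.560×10^7 s.
Converting: 3.560×10^7 s ÷ 86400 s/day = 412 days.

t = 412 days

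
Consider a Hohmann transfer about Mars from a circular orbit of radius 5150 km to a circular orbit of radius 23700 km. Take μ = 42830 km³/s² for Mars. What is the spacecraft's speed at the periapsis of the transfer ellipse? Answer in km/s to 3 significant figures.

Semi-major axis of the transfer orbit: a_t = (5150 + 23700)/2 = 14425 km.
The periapsis of the transfer ellipse is at r = 5150 km.
Vis-viva: v = √[μ(2/r − 1/a_t)] = √[42830 × (2/5150 − 1/14425)] = 3.696 km/s.

v = 3.70 km/s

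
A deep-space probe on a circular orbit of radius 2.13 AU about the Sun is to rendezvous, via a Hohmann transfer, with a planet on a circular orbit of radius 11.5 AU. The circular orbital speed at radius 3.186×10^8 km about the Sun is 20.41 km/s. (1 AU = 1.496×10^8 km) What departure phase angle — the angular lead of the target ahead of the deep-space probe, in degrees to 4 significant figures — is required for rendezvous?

φ = 97.88°

From the circular-orbit relation v² = μ/r at r = 3.186×10^8 km: μ = v²r = (20.41)² × 3.186×10^8 = 1.32719×10^11 km³/s².
In km: r₁ = 2.13 × 1.496×10^8 = 3.18648×10^8 km; r₂ = 11.5 × 1.496×10^8 = 1.7204×10^9 km.
Semi-major axis of the transfer orbit: a_t = (3.18648×10^8 + 1.7204×10^9)/2 = 1.019524×10^9 km.
The half-period of the transfer ellipse is t = π√(a_t³/μ) = 2.8072×10^8 s.
Target angular speed ω₂ = √(μ/r₂³) = 5.1053×10^-9 rad/s.
Angle swept by the target during transfer: ω₂·t = 1.4332 rad = 82.12°.
The deep-space probe traverses 180° on the transfer ellipse, so the target must lead by 180° − 82.12° = 97.88°.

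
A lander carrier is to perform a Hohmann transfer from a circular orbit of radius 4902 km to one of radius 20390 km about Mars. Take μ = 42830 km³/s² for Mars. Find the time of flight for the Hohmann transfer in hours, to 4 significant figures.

Semi-major axis of the transfer orbit: a_t = (4902 + 20390)/2 = 12646 km.
Transfer time t = π√(a_t³/μ) = π√((12646)³ / 42830) = 21590 s.
Converting: 21590 s ÷ 3600 s/hour = 5.997 hours.

t = 5.997 hours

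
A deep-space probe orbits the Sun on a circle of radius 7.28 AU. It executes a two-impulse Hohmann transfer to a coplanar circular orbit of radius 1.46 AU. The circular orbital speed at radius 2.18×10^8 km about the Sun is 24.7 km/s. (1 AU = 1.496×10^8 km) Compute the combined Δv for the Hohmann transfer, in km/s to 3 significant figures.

Δv = 11.8 km/s

From the circular-orbit relation v² = μ/r at r = 2.18×10^8 km: μ = v²r = (24.7)² × 2.18×10^8 = 1.33000×10^11 km³/s².
In km: r₁ = 7.28 × 1.496×10^8 = 1.089088×10^9 km; r₂ = 1.46 × 1.496×10^8 = 2.18416×10^8 km.
Transfer-ellipse semi-major axis a_t = (r₁ + r₂)/2 = (1.089088×10^9 + 2.18416×10^8)/2 = 6.53752×10^8 km.
Circular speed at r₁: v₁ = √(μ/r₁) = √(1.33000×10^11/1.089088×10^9) = 11.05 km/s.
Transfer-orbit speed at r₁ (vis-viva equation): v_a = √[μ(2/r₁ − 1/a_t)] = 6.387 km/s.
First burn Δv₁ = |v_a − v₁| = 4.663 km/s.
Circular speed at r₂: v₂ = √(μ/r₂) = 24.6765 km/s.
Transfer-orbit speed at r₂: v_p = √[μ(2/r₂ − 1/a_t)] = 31.8499 km/s.
Second burn Δv₂ = |v₂ − v_p| = 7.173 km/s.
Δv = Δv₁ + Δv₂ = 4.663 + 7.173 = 11.84 km/s.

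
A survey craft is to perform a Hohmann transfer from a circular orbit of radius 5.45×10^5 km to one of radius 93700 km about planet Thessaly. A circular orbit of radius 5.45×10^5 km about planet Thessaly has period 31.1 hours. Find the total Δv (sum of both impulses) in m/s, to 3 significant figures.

Δv = 36600 m/s

From Kepler's third law T² = 4π²r³/μ at r = 5.45×10^5 km, T = 31.1 hours = 31.1 × 3600 s = 1.1196×10^5 s: μ = 4π²r³/T² = 5.09828×10^8 km³/s².
The Hohmann ellipse has a_t = (r₁ + r₂)/2 = 3.1935×10^5 km.
At r₁ the circular-orbit speed is v₁ = √(μ/r₁) = 30.59 km/s.
On the transfer ellipse at r₁, vis-viva gives v_a = √[μ(2/r₁ − 1/a_t)] = 16.57 km/s.
First burn Δv₁ = |v_a − v₁| = 14.02 km/s.
At r₂, v₂ = √(μ/r₂) = 73.76 km/s.
Transfer-orbit speed at r₂: v_p = √[μ(2/r₂ − 1/a_t)] = 96.36 km/s.
Second burn Δv₂ = |v₂ − v_p| = 22.60 km/s.
Δv = Δv₁ + Δv₂ = 14.02 + 22.60 = 36.62 km/s.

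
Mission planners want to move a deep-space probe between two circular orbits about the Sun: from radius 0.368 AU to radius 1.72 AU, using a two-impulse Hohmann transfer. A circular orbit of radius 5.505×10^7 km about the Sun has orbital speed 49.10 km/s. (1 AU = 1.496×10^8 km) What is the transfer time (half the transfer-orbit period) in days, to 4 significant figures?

t = 194.8 days

From the circular-orbit relation v² = μ/r at r = 5.505×10^7 km: μ = v²r = (49.10)² × 5.505×10^7 = 1.32715×10^11 km³/s².
In km: r₁ = 0.368 × 1.496×10^8 = 5.50528×10^7 km; r₂ = 1.72 × 1.496×10^8 = 2.57312×10^8 km.
Semi-major axis of the transfer orbit: a_t = (5.50528×10^7 + 2.57312×10^8)/2 = 1.561824×10^8 km.
By Kepler's third law the transfer-orbit period is T = 2π√(a_t³/μ), so t = T/2 = 1.683×10^7 s.
Converting: 1.683×10^7 s ÷ 86400 s/day = 194.8 days.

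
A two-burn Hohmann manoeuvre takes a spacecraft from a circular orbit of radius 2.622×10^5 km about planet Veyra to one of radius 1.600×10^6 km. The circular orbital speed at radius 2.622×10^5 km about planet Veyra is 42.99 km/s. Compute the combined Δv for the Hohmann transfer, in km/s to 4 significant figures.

Δv = 21.53 km/s

From the circular-orbit relation v² = μ/r at r = 2.622×10^5 km: μ = v²r = (42.99)² × 2.622×10^5 = 4.84582×10^8 km³/s².
Transfer-ellipse semi-major axis a_t = (r₁ + r₂)/2 = (2.622×10^5 + 1.600×10^6)/2 = 9.311×10^5 km.
Circular speed at r₁: v₁ = √(μ/r₁) = √(4.84582×10^8/2.622×10^5) = 42.99 km/s.
On the transfer ellipse at r₁, vis-viva gives v_p = √[μ(2/r₁ − 1/a_t)] = 56.35 km/s.
First burn Δv₁ = |v_p − v₁| = 13.36 km/s.
Circular speed at r₂: v₂ = √(μ/r₂) = 17.403 km/s.
Transfer-orbit speed at r₂: v_a = √[μ(2/r₂ − 1/a_t)] = 9.2351 km/s.
Second burn Δv₂ = |v₂ − v_a| = 8.168 km/s.
Δv = Δv₁ + Δv₂ = 13.36 + 8.168 = 21.53 km/s.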